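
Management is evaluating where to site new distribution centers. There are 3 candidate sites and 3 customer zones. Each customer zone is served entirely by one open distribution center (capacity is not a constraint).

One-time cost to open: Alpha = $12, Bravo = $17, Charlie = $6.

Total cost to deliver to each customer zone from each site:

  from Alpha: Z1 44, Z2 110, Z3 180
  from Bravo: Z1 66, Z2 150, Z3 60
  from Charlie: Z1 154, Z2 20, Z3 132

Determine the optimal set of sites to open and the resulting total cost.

For any fixed open set, each customer zone goes to its cheapest open site; total = fixed + service.
{Alpha, Bravo, Charlie}: Z1→Alpha 44, Z2→Charlie 20, Z3→Bravo 60. Service 124; fixed 35; total 159.
{Bravo, Charlie}: service 146 + fixed 23 = 169
{Alpha, Charlie}: service 196 + fixed 18 = 214
{Charlie}: service 306 + fixed 6 = 312
No other subset beats 159.

Open Alpha, Bravo and Charlie; minimum total cost 159.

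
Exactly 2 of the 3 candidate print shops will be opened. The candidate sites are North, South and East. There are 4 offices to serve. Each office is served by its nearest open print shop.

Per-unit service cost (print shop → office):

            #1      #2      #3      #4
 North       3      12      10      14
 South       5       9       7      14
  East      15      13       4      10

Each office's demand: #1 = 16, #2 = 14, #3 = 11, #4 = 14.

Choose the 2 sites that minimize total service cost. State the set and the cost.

Choose South and East; total service cost 390.

With exactly 2 open, each office uses its cheapest among the chosen.
{South, East}: #1→South 5·16=80, #2→South 9·14=126, #3→East 4·11=44, #4→East 10·14=140. Service cost 390.
{North, East}: service cost 400
{North, South}: service cost 447
Among all 3 size-2 choices, {South, East} is lowest.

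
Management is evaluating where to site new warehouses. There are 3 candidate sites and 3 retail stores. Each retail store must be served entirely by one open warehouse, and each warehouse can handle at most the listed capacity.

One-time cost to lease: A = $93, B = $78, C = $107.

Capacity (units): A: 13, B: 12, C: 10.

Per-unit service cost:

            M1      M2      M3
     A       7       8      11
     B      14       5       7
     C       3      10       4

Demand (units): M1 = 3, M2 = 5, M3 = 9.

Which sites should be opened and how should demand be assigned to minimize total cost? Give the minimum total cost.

Minimum total cost: 288

Open {B, C}: M1→B 14·3=42, M2→B 5·5=25, M3→C 4·9=36.
Loads: B carries 8/12, C carries 9/10. Service 103; fixed 185; total 288.
Next best feasible plan costs 295.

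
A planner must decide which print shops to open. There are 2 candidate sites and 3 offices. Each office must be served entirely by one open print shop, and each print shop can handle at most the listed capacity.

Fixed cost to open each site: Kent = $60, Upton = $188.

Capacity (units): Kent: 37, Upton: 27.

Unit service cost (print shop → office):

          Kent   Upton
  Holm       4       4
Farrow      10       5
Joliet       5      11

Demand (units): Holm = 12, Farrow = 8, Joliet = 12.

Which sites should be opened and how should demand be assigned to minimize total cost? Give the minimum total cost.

Minimum total cost: 248

Open {Kent}: Holm→Kent 4·12=48, Farrow→Kent 10·8=80, Joliet→Kent 5·12=60.
Loads: Kent carries 32/37. Service 188; fixed 60; total 248.
Next best feasible plan costs 396.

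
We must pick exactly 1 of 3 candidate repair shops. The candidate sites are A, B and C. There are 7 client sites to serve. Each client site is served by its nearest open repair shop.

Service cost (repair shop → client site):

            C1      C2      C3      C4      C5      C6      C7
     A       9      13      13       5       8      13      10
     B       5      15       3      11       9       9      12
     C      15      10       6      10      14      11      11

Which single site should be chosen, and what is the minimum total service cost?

With exactly 1 open, each client site uses its cheapest among the chosen.
{B}: C1→B 5, C2→B 15, C3→B 3, C4→B 11, C5→B 9, C6→B 9, C7→B 12. Service cost 64.
{A}: service cost 71
{C}: service cost 77
Among all 3 size-1 choices, {B} is lowest.

Choose B only; total service cost 64.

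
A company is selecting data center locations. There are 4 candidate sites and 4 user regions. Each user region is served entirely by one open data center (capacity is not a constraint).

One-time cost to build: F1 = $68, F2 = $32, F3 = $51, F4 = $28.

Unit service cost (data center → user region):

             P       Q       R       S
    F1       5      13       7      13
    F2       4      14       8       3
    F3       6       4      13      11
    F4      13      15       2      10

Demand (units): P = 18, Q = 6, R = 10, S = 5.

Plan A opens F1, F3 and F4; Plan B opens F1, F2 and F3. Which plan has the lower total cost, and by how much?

Plan A: {F1, F3, F4}: P→F1 5·18=90, Q→F3 4·6=24, R→F4 2·10=20, S→F4 10·5=50. Service 184; fixed 147; total 331.
Plan B: {F1, F2, F3}: P→F2 4·18=72, Q→F3 4·6=24, R→F1 7·10=70, S→F2 3·5=15. Service 181; fixed 151; total 332.
Difference: |331 − 332| = 1.

Plan A is cheaper by 1.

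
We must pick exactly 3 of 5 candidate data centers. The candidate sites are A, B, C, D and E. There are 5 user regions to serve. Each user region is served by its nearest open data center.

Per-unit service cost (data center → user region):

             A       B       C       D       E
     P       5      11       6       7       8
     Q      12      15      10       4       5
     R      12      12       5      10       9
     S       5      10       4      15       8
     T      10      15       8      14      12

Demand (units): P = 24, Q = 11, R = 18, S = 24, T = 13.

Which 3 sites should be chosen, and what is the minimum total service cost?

Choose A, C and D; total service cost 454.

With exactly 3 open, each user region uses its cheapest among the chosen.
{A, C, D}: P→A 5·24=120, Q→D 4·11=44, R→C 5·18=90, S→C 4·24=96, T→C 8·13=104. Service cost 454.
{A, C, E}: service cost 465
{B, C, D}: service cost 478
Among all 10 size-3 choices, {A, C, D} is lowest.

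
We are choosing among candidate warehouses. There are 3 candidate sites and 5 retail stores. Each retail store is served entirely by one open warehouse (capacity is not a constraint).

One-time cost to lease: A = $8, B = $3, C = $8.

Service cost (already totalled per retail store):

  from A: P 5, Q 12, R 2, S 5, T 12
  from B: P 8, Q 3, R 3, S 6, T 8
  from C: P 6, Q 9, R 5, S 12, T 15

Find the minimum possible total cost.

Minimum total cost: 31

For any fixed open set, each retail store goes to its cheapest open site; total = fixed + service.
{B}: P→B 8, Q→B 3, R→B 3, S→B 6, T→B 8. Service 28; fixed 3; total 31.
{A, B}: service 23 + fixed 11 = 34
{B, C}: service 26 + fixed 11 = 37
{A, B, C}: service 23 + fixed 19 = 42
No other subset beats 31.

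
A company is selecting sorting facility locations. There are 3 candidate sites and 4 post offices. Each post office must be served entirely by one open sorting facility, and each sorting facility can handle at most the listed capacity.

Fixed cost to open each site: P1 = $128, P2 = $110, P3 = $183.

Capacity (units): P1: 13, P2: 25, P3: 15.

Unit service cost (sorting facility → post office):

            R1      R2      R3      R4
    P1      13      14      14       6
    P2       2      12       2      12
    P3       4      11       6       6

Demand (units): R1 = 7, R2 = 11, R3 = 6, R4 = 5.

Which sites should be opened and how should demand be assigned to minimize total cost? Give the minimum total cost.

Minimum total cost: 426

Open {P1, P2}: R1→P2 2·7=14, R2→P2 12·11=132, R3→P2 2·6=12, R4→P1 6·5=30.
Loads: P1 carries 5/13, P2 carries 24/25. Service 188; fixed 238; total 426.
Next best feasible plan costs 478.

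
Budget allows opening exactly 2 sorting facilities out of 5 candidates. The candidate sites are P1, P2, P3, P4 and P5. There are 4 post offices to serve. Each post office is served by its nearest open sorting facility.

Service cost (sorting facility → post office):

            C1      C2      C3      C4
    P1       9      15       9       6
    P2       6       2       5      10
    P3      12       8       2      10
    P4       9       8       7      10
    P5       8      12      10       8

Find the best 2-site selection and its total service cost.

With exactly 2 open, each post office uses its cheapest among the chosen.
{P1, P2}: C1→P2 6, C2→P2 2, C3→P2 5, C4→P1 6. Service cost 19.
{P2, P3}: service cost 20
{P2, P5}: service cost 21
Among all 10 size-2 choices, {P1, P2} is lowest.

Choose P1 and P2; total service cost 19.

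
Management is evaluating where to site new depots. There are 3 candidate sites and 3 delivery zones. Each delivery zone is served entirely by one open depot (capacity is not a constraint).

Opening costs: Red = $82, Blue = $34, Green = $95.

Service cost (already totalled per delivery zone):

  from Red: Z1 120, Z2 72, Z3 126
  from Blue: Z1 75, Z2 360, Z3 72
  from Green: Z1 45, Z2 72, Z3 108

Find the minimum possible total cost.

Minimum total cost: 318

For any fixed open set, each delivery zone goes to its cheapest open site; total = fixed + service.
{Blue, Green}: Z1→Green 45, Z2→Green 72, Z3→Blue 72. Service 189; fixed 129; total 318.
{Green}: Z1→Green 45, Z2→Green 72, Z3→Green 108. Service 225; fixed 95; total 320.
{Red, Blue}: Z1→Blue 75, Z2→Red 72, Z3→Blue 72. Service 219; fixed 116; total 335.
{Red, Blue, Green}: service 189 + fixed 211 = 400
No other subset beats 318.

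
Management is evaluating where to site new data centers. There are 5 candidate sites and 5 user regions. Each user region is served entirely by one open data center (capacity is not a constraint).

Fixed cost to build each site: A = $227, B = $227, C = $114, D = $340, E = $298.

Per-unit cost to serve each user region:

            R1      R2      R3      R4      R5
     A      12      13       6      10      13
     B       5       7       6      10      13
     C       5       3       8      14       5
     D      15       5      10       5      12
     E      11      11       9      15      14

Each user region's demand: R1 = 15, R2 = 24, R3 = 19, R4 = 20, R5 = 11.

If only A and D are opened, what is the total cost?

Each user region is assigned to its cheapest site among the open ones.
{A, D}: R1→A 12·15=180, R2→D 5·24=120, R3→A 6·19=114, R4→D 5·20=100, R5→D 12·11=132. Service 646; fixed 567; total 1213.

Total cost: 1213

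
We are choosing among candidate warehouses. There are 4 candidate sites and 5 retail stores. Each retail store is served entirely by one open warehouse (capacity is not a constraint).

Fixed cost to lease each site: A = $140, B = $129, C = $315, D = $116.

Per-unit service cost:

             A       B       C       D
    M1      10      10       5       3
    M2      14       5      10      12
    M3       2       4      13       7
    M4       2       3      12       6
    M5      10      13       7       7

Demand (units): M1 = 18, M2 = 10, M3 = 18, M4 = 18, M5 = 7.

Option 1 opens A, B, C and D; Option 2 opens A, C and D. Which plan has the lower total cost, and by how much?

Option 2 is cheaper by 79.

Option 1: {A, B, C, D}: M1→D 3·18=54, M2→B 5·10=50, M3→A 2·18=36, M4→A 2·18=36, M5→C 7·7=49. Service 225; fixed 700; total 925.
Option 2: {A, C, D}: M1→D 3·18=54, M2→C 10·10=100, M3→A 2·18=36, M4→A 2·18=36, M5→C 7·7=49. Service 275; fixed 571; total 846.
Difference: |925 − 846| = 79.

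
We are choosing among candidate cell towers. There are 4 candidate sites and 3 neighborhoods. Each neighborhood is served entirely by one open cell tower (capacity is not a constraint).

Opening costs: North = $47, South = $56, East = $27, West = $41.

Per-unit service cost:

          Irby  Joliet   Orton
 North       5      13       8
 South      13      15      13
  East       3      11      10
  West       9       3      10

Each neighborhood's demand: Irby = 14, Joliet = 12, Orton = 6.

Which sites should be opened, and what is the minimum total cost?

For any fixed open set, each neighborhood goes to its cheapest open site; total = fixed + service.
{East, West}: Irby→East 3·14=42, Joliet→West 3·12=36, Orton→East 10·6=60. Service 138; fixed 68; total 206.
{North, East, West}: Irby→East 3·14=42, Joliet→West 3·12=36, Orton→North 8·6=48. Service 126; fixed 115; total 241.
{North, West}: service 154 + fixed 88 = 242
{North, South, East, West}: service 126 + fixed 171 = 297
No other subset beats 206.

Open East and West; minimum total cost 206.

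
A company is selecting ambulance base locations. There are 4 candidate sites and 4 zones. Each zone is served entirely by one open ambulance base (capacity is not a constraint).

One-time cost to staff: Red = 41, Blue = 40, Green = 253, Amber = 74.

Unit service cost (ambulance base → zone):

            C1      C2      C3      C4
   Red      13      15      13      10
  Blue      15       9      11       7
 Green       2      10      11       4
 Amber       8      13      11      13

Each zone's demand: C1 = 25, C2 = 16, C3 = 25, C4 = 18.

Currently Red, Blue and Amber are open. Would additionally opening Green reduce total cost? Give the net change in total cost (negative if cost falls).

No — net change +49 (cost rises by 49).

Current service cost with {Red, Blue, Amber}: 745.
Adding Green: each zone re-picks its cheapest; new service cost 541, saving 204.
Extra fixed cost: 253. Net change = 253 − 204 = 49.
(Totals: 900 → 949.)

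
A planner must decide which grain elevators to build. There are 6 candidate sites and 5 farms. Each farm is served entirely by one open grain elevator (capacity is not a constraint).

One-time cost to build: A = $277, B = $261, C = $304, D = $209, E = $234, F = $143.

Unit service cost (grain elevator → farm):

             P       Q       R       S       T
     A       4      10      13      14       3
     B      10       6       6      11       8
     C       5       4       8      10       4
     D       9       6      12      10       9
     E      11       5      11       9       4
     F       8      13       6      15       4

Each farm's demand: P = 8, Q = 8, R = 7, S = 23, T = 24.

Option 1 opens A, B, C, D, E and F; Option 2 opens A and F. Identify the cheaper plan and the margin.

Option 2 is cheaper by 845.

Option 1: {A, B, C, D, E, F}: P→A 4·8=32, Q→C 4·8=32, R→B 6·7=42, S→E 9·23=207, T→A 3·24=72. Service 385; fixed 1428; total 1813.
Option 2: {A, F}: P→A 4·8=32, Q→A 10·8=80, R→F 6·7=42, S→A 14·23=322, T→A 3·24=72. Service 548; fixed 420; total 968.
Difference: |1813 − 968| = 845.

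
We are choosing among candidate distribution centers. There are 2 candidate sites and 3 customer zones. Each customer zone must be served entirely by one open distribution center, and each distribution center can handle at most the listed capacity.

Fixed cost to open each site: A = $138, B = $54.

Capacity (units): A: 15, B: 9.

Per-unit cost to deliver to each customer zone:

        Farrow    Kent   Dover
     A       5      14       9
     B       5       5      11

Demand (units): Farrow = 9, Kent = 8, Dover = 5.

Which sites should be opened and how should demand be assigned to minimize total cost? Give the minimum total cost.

Minimum total cost: 322

Open {A, B}: Farrow→A 5·9=45, Kent→B 5·8=40, Dover→A 9·5=45.
Loads: A carries 14/15, B carries 8/9. Service 130; fixed 192; total 322.
Next best feasible plan costs 394.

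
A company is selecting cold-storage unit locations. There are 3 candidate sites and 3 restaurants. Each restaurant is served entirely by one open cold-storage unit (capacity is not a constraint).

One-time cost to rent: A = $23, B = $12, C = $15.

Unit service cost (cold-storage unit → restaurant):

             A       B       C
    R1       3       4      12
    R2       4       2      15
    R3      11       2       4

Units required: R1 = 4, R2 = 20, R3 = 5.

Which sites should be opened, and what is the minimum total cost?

Open B only; minimum total cost 78.

For any fixed open set, each restaurant goes to its cheapest open site; total = fixed + service.
{B}: R1→B 4·4=16, R2→B 2·20=40, R3→B 2·5=10. Service 66; fixed 12; total 78.
{B, C}: service 66 + fixed 27 = 93
{A, B}: R1→A 3·4=12, R2→B 2·20=40, R3→B 2·5=10. Service 62; fixed 35; total 97.
{A, B, C}: service 62 + fixed 50 = 112
No other subset beats 78.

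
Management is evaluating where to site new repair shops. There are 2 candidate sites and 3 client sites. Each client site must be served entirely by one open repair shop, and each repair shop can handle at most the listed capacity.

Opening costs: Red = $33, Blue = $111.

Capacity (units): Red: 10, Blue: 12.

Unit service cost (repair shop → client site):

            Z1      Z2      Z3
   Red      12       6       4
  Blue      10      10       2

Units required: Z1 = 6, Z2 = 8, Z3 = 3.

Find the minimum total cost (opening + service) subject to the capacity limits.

Open {Red, Blue}: Z1→Blue 10·6=60, Z2→Red 6·8=48, Z3→Blue 2·3=6.
Loads: Red carries 8/10, Blue carries 9/12. Service 114; fixed 144; total 258.
Next best feasible plan costs 302.

Minimum total cost: 258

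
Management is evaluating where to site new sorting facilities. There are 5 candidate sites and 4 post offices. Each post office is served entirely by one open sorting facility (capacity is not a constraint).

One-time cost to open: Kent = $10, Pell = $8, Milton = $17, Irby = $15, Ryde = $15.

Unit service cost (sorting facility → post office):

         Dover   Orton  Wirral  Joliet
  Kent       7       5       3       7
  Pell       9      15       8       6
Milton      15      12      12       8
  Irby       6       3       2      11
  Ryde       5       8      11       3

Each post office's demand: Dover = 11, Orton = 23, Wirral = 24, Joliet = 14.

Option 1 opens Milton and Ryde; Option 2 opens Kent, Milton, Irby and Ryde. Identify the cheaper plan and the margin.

Option 2 is cheaper by 306.

Option 1: {Milton, Ryde}: Dover→Ryde 5·11=55, Orton→Ryde 8·23=184, Wirral→Ryde 11·24=264, Joliet→Ryde 3·14=42. Service 545; fixed 32; total 577.
Option 2: {Kent, Milton, Irby, Ryde}: Dover→Ryde 5·11=55, Orton→Irby 3·23=69, Wirral→Irby 2·24=48, Joliet→Ryde 3·14=42. Service 214; fixed 57; total 271.
Difference: |577 − 271| = 306.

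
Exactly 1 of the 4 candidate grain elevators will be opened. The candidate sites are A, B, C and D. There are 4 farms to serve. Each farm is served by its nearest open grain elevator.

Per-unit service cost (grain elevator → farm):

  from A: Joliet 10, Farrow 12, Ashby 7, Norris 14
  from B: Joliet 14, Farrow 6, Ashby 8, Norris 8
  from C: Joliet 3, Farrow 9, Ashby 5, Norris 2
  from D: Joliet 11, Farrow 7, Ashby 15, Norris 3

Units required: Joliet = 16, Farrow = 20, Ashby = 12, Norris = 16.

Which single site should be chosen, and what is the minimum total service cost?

With exactly 1 open, each farm uses its cheapest among the chosen.
{C}: Joliet→C 3·16=48, Farrow→C 9·20=180, Ashby→C 5·12=60, Norris→C 2·16=32. Service cost 320.
{D}: service cost 544
{B}: service cost 568
Among all 4 size-1 choices, {C} is lowest.

Choose C only; total service cost 320.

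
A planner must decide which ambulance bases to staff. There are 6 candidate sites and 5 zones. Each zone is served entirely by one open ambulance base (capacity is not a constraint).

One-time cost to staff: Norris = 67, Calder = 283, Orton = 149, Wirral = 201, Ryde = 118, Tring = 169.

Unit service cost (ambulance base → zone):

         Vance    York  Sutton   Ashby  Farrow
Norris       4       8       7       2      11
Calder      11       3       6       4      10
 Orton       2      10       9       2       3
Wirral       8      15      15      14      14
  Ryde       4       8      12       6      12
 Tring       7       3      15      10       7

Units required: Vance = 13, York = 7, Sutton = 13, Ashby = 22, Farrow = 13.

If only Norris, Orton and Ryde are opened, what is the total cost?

Total cost: 590

Each zone is assigned to its cheapest site among the open ones.
{Norris, Orton, Ryde}: Vance→Orton 2·13=26, York→Norris 8·7=56, Sutton→Norris 7·13=91, Ashby→Norris 2·22=44, Farrow→Orton 3·13=39. Service 256; fixed 334; total 590.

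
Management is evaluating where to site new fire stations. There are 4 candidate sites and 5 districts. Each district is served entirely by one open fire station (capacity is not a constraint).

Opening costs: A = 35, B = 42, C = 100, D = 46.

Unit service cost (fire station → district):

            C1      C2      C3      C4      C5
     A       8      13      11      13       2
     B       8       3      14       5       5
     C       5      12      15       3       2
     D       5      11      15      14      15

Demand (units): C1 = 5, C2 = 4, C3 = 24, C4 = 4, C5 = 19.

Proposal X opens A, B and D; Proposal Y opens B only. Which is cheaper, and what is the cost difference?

Proposal X is cheaper by 63.

Proposal X: {A, B, D}: C1→D 5·5=25, C2→B 3·4=12, C3→A 11·24=264, C4→B 5·4=20, C5→A 2·19=38. Service 359; fixed 123; total 482.
Proposal Y: {B}: C1→B 8·5=40, C2→B 3·4=12, C3→B 14·24=336, C4→B 5·4=20, C5→B 5·19=95. Service 503; fixed 42; total 545.
Difference: |482 − 545| = 63.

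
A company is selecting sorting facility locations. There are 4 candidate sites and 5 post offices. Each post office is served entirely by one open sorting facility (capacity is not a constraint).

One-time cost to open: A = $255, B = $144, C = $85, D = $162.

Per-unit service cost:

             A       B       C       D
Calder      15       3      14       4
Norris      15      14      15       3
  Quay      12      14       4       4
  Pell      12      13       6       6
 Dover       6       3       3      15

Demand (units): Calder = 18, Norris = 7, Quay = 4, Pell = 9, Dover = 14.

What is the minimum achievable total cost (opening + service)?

Minimum total cost: 452

For any fixed open set, each post office goes to its cheapest open site; total = fixed + service.
{C, D}: Calder→D 4·18=72, Norris→D 3·7=21, Quay→C 4·4=16, Pell→C 6·9=54, Dover→C 3·14=42. Service 205; fixed 247; total 452.
{B, C}: service 264 + fixed 229 = 493
{B, D}: service 187 + fixed 306 = 493
{A, B, C, D}: Calder→B 3·18=54, Norris→D 3·7=21, Quay→C 4·4=16, Pell→C 6·9=54, Dover→B 3·14=42. Service 187; fixed 646; total 833.
No other subset beats 452.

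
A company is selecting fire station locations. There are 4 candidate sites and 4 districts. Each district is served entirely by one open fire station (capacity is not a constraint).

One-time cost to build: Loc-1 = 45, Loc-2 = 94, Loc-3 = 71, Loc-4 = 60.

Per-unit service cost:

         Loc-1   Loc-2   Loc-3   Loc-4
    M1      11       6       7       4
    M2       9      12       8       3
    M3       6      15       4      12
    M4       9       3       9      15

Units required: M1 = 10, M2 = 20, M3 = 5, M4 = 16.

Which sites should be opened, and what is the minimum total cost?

Open Loc-2 and Loc-4; minimum total cost 362.

For any fixed open set, each district goes to its cheapest open site; total = fixed + service.
{Loc-2, Loc-4}: M1→Loc-4 4·10=40, M2→Loc-4 3·20=60, M3→Loc-4 12·5=60, M4→Loc-2 3·16=48. Service 208; fixed 154; total 362.
{Loc-1, Loc-2, Loc-4}: service 178 + fixed 199 = 377
{Loc-1, Loc-4}: M1→Loc-4 4·10=40, M2→Loc-4 3·20=60, M3→Loc-1 6·5=30, M4→Loc-1 9·16=144. Service 274; fixed 105; total 379.
{Loc-1, Loc-2, Loc-3, Loc-4}: M1→Loc-4 4·10=40, M2→Loc-4 3·20=60, M3→Loc-3 4·5=20, M4→Loc-2 3·16=48. Service 168; fixed 270; total 438.
No other subset beats 362.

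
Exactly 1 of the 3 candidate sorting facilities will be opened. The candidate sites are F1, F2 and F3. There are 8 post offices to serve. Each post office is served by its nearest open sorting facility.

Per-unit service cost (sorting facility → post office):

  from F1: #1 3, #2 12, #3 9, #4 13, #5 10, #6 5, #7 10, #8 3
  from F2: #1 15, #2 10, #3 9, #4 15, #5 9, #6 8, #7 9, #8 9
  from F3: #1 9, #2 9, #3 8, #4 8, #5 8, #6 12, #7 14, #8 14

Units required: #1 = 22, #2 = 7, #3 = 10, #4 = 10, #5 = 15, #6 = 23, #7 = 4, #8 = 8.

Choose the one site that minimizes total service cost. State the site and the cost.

Choose F1 only; total service cost 699.

With exactly 1 open, each post office uses its cheapest among the chosen.
{F1}: #1→F1 3·22=66, #2→F1 12·7=84, #3→F1 9·10=90, #4→F1 13·10=130, #5→F1 10·15=150, #6→F1 5·23=115, #7→F1 10·4=40, #8→F1 3·8=24. Service cost 699.
{F3}: service cost 985
{F2}: service cost 1067
Among all 3 size-1 choices, {F1} is lowest.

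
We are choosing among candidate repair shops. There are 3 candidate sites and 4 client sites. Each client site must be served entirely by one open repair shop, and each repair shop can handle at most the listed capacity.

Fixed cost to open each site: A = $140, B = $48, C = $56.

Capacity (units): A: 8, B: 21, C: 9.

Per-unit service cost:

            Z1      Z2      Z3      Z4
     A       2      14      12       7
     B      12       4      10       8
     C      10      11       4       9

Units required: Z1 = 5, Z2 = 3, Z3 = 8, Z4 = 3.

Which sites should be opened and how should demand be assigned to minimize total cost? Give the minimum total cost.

Minimum total cost: 224

Open {B}: Z1→B 12·5=60, Z2→B 4·3=12, Z3→B 10·8=80, Z4→B 8·3=24.
Loads: B carries 19/21. Service 176; fixed 48; total 224.
Next best feasible plan costs 232.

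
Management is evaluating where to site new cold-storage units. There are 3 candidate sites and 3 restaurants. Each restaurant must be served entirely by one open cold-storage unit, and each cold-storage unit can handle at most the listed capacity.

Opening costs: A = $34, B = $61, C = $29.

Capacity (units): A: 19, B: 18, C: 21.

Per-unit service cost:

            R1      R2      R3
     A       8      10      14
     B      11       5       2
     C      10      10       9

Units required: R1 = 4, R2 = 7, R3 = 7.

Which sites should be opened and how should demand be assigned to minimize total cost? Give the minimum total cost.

Open {B}: R1→B 11·4=44, R2→B 5·7=35, R3→B 2·7=14.
Loads: B carries 18/18. Service 93; fixed 61; total 154.
Next best feasible plan costs 176.

Minimum total cost: 154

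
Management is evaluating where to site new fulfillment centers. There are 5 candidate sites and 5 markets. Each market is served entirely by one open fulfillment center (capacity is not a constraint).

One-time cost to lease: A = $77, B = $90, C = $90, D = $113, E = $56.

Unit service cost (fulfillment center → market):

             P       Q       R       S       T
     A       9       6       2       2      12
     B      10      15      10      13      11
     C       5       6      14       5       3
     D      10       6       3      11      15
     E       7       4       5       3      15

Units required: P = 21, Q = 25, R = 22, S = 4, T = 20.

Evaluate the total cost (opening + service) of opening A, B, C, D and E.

Each market is assigned to its cheapest site among the open ones.
{A, B, C, D, E}: P→C 5·21=105, Q→E 4·25=100, R→A 2·22=44, S→A 2·4=8, T→C 3·20=60. Service 317; fixed 426; total 743.

Total cost: 743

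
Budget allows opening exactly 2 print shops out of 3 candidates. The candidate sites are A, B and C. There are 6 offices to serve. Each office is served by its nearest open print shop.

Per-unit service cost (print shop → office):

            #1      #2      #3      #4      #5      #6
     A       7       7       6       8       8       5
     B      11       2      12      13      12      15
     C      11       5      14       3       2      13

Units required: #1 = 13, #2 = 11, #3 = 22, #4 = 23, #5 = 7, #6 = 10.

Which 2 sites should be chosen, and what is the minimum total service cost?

With exactly 2 open, each office uses its cheapest among the chosen.
{A, C}: #1→A 7·13=91, #2→C 5·11=55, #3→A 6·22=132, #4→C 3·23=69, #5→C 2·7=14, #6→A 5·10=50. Service cost 411.
{A, B}: service cost 535
{B, C}: service cost 642
Among all 3 size-2 choices, {A, C} is lowest.

Choose A and C; total service cost 411.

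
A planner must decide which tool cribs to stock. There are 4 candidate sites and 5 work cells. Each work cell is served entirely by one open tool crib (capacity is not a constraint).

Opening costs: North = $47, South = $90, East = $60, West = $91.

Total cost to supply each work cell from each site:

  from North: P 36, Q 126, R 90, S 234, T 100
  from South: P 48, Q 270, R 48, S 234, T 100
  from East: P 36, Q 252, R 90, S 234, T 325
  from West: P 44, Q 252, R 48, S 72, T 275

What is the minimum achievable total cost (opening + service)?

Minimum total cost: 520

For any fixed open set, each work cell goes to its cheapest open site; total = fixed + service.
{North, West}: P→North 36, Q→North 126, R→West 48, S→West 72, T→North 100. Service 382; fixed 138; total 520.
{North, East, West}: P→North 36, Q→North 126, R→West 48, S→West 72, T→North 100. Service 382; fixed 198; total 580.
{North, South, West}: P→North 36, Q→North 126, R→South 48, S→West 72, T→North 100. Service 382; fixed 228; total 610.
{North, South, East, West}: P→North 36, Q→North 126, R→South 48, S→West 72, T→North 100. Service 382; fixed 288; total 670.
No other subset beats 520.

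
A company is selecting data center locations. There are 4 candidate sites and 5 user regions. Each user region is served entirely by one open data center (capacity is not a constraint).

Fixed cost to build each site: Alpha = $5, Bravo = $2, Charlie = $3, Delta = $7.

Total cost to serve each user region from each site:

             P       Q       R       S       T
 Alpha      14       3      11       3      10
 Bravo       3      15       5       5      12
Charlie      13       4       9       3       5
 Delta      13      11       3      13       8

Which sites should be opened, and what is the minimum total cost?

For any fixed open set, each user region goes to its cheapest open site; total = fixed + service.
{Bravo, Charlie}: P→Bravo 3, Q→Charlie 4, R→Bravo 5, S→Charlie 3, T→Charlie 5. Service 20; fixed 5; total 25.
{Alpha, Bravo, Charlie}: P→Bravo 3, Q→Alpha 3, R→Bravo 5, S→Alpha 3, T→Charlie 5. Service 19; fixed 10; total 29.
{Bravo, Charlie, Delta}: P→Bravo 3, Q→Charlie 4, R→Delta 3, S→Charlie 3, T→Charlie 5. Service 18; fixed 12; total 30.
{Alpha, Bravo, Charlie, Delta}: P→Bravo 3, Q→Alpha 3, R→Delta 3, S→Alpha 3, T→Charlie 5. Service 17; fixed 17; total 34.
No other subset beats 25.

Open Bravo and Charlie; minimum total cost 25.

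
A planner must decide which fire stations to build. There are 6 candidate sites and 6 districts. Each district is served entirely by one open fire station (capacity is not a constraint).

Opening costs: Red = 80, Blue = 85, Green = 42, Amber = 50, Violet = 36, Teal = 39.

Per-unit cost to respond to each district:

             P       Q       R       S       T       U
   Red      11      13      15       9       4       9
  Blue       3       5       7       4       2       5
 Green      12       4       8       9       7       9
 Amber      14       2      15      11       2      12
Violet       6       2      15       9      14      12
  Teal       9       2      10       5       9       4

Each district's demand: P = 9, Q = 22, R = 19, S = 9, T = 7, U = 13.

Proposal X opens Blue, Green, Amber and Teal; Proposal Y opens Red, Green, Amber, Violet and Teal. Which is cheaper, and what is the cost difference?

Proposal X is cheaper by 86.

Proposal X: {Blue, Green, Amber, Teal}: P→Blue 3·9=27, Q→Amber 2·22=44, R→Blue 7·19=133, S→Blue 4·9=36, T→Blue 2·7=14, U→Teal 4·13=52. Service 306; fixed 216; total 522.
Proposal Y: {Red, Green, Amber, Violet, Teal}: P→Violet 6·9=54, Q→Amber 2·22=44, R→Green 8·19=152, S→Teal 5·9=45, T→Amber 2·7=14, U→Teal 4·13=52. Service 361; fixed 247; total 608.
Difference: |522 − 608| = 86.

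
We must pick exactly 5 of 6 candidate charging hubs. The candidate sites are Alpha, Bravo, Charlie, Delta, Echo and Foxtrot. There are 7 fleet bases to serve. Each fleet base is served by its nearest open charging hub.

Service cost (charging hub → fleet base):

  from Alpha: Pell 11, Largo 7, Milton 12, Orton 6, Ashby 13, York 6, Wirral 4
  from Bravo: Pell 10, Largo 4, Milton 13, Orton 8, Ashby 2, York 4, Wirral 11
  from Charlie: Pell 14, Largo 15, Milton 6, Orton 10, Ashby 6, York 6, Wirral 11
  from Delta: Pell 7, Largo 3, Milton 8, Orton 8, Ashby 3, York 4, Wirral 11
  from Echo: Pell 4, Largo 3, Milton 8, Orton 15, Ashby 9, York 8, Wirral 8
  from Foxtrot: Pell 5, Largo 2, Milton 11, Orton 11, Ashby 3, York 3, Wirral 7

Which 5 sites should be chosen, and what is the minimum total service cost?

Choose Alpha, Bravo, Charlie, Echo and Foxtrot; total service cost 27.

With exactly 5 open, each fleet base uses its cheapest among the chosen.
{Alpha, Bravo, Charlie, Echo, Foxtrot}: Pell→Echo 4, Largo→Foxtrot 2, Milton→Charlie 6, Orton→Alpha 6, Ashby→Bravo 2, York→Foxtrot 3, Wirral→Alpha 4. Service cost 27.
{Alpha, Bravo, Charlie, Delta, Foxtrot}: service cost 28
{Alpha, Charlie, Delta, Echo, Foxtrot}: service cost 28
Among all 6 size-5 choices, {Alpha, Bravo, Charlie, Echo, Foxtrot} is lowest.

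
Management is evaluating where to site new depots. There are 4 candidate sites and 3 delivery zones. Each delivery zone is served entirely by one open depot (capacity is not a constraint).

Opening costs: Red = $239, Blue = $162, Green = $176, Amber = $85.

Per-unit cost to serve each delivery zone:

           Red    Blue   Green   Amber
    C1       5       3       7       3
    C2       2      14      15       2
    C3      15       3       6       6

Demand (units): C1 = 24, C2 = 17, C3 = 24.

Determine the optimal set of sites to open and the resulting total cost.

For any fixed open set, each delivery zone goes to its cheapest open site; total = fixed + service.
{Amber}: C1→Amber 3·24=72, C2→Amber 2·17=34, C3→Amber 6·24=144. Service 250; fixed 85; total 335.
{Blue, Amber}: C1→Blue 3·24=72, C2→Amber 2·17=34, C3→Blue 3·24=72. Service 178; fixed 247; total 425.
{Green, Amber}: C1→Amber 3·24=72, C2→Amber 2·17=34, C3→Green 6·24=144. Service 250; fixed 261; total 511.
{Red, Blue, Green, Amber}: C1→Blue 3·24=72, C2→Red 2·17=34, C3→Blue 3·24=72. Service 178; fixed 662; total 840.
No other subset beats 335.

Open Amber only; minimum total cost 335.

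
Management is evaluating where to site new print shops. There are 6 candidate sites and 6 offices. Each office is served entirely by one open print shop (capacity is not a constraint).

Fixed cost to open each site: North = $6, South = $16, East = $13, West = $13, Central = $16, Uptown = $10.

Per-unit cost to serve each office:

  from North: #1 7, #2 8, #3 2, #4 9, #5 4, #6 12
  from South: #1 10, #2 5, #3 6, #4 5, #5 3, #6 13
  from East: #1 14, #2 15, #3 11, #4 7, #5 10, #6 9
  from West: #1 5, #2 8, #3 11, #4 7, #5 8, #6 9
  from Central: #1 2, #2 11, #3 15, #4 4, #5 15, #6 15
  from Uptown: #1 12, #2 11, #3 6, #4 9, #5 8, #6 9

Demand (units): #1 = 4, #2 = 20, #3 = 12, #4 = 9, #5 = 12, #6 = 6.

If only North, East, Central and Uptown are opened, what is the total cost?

Each office is assigned to its cheapest site among the open ones.
{North, East, Central, Uptown}: #1→Central 2·4=8, #2→North 8·20=160, #3→North 2·12=24, #4→Central 4·9=36, #5→North 4·12=48, #6→East 9·6=54. Service 330; fixed 45; total 375.

Total cost: 375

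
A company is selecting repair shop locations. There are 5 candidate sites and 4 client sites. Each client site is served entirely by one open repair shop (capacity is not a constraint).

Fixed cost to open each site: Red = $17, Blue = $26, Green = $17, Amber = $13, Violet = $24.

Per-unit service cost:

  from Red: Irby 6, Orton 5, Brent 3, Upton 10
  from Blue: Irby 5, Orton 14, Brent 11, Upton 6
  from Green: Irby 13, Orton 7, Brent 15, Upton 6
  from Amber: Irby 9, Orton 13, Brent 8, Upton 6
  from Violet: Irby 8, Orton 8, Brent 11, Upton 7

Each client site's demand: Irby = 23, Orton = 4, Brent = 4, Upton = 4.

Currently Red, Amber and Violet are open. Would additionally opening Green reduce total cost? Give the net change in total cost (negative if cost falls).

Current service cost with {Red, Amber, Violet}: 194.
Adding Green: each client site re-picks its cheapest; new service cost 194, saving 0.
Extra fixed cost: 17. Net change = 17 − 0 = 17.
(Totals: 248 → 265.)

No — net change +17 (cost rises by 17).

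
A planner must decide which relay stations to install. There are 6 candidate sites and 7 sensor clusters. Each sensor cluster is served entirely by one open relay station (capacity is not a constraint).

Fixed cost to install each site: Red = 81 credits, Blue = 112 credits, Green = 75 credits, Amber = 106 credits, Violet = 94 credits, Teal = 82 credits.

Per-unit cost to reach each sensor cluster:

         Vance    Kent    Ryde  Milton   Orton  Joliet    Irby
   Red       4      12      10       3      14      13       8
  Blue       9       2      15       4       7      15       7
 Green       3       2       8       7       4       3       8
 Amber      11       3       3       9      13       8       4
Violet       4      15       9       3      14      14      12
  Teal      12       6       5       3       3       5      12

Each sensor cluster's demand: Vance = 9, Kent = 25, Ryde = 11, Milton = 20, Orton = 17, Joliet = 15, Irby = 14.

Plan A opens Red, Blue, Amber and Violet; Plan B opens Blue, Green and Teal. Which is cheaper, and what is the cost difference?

Plan B is cheaper by 212.

Plan A: {Red, Blue, Amber, Violet}: Vance→Red 4·9=36, Kent→Blue 2·25=50, Ryde→Amber 3·11=33, Milton→Red 3·20=60, Orton→Blue 7·17=119, Joliet→Amber 8·15=120, Irby→Amber 4·14=56. Service 474; fixed 393; total 867.
Plan B: {Blue, Green, Teal}: Vance→Green 3·9=27, Kent→Blue 2·25=50, Ryde→Teal 5·11=55, Milton→Teal 3·20=60, Orton→Teal 3·17=51, Joliet→Green 3·15=45, Irby→Blue 7·14=98. Service 386; fixed 269; total 655.
Difference: |867 − 655| = 212.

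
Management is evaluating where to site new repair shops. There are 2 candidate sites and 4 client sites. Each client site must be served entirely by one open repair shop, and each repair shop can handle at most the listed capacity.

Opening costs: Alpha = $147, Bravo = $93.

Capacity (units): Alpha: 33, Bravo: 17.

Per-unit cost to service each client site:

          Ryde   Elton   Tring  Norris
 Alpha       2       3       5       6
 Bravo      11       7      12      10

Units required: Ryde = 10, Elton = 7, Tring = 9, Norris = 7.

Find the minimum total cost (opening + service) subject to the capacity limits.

Minimum total cost: 275

Open {Alpha}: Ryde→Alpha 2·10=20, Elton→Alpha 3·7=21, Tring→Alpha 5·9=45, Norris→Alpha 6·7=42.
Loads: Alpha carries 33/33. Service 128; fixed 147; total 275.
Next best feasible plan costs 368.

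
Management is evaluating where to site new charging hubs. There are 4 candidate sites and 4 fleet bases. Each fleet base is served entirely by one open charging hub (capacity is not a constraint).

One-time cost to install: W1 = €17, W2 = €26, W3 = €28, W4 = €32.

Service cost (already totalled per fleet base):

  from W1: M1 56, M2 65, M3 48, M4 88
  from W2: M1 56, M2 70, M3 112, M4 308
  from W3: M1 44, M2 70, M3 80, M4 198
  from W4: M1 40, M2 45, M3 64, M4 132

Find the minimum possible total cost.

For any fixed open set, each fleet base goes to its cheapest open site; total = fixed + service.
{W1, W4}: M1→W4 40, M2→W4 45, M3→W1 48, M4→W1 88. Service 221; fixed 49; total 270.
{W1}: service 257 + fixed 17 = 274
{W1, W3}: service 245 + fixed 45 = 290
{W1, W2, W3, W4}: service 221 + fixed 103 = 324
(All 15 nonempty subsets were checked; W1 and W4 is lowest.)

Minimum total cost: 270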